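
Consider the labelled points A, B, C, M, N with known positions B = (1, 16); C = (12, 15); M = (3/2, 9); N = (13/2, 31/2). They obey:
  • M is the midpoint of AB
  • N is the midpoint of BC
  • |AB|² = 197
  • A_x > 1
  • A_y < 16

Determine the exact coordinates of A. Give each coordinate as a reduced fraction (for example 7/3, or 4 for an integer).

1. A_x = 2  [A = 2·M−B = 2·(3/2, 9)−(1, 16)]
2. A_y = 2  [A = 2·M−B = 2·(3/2, 9)−(1, 16)]
   so A = (2, 2)

A = (2, 2)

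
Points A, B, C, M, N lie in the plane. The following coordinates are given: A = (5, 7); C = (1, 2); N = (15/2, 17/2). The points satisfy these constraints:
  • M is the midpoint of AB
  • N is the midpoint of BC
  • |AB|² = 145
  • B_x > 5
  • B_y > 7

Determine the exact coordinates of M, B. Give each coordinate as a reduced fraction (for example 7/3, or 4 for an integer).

M = (19/2, 11)
B = (14, 15)

1. B_x = 14  [B = 2·N−C = 2·(15/2, 17/2)−(1, 2)]
2. B_y = 15  [B = 2·N−C = 2·(15/2, 17/2)−(1, 2)]
   so B = (14, 15)
3. M_x = 19/2  [2·M = A+B = (5, 7)+(14, 15)]
4. M_y = 11  [2·M = A+B = (5, 7)+(14, 15)]
   so M = (19/2, 11)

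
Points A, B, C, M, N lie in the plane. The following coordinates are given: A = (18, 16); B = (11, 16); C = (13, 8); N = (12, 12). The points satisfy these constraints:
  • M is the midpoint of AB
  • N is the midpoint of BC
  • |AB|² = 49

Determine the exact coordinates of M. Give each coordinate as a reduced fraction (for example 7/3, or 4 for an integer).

M = (29/2, 16)

1. M_x = 29/2  [2·M = A+B = (18, 16)+(11, 16)]
2. M_y = 16  [2·M = A+B = (18, 16)+(11, 16)]
   so M = (29/2, 16)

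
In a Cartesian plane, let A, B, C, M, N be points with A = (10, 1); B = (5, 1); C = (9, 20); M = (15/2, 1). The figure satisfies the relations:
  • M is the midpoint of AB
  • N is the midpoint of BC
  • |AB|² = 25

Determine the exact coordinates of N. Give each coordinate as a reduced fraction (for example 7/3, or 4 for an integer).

1. N_x = 7  [2·N = B+C = (5, 1)+(9, 20)]
2. N_y = 21/2  [2·N = B+C = (5, 1)+(9, 20)]
   so N = (7, 21/2)

N = (7, 21/2)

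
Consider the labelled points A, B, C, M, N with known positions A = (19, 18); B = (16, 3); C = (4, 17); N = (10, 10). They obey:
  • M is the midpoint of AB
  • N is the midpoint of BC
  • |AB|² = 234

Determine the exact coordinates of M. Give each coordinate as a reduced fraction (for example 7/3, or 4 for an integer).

1. M_x = 35/2  [2·M = A+B = (19, 18)+(16, 3)]
2. M_y = 21/2  [2·M = A+B = (19, 18)+(16, 3)]
   so M = (35/2, 21/2)

M = (35/2, 21/2)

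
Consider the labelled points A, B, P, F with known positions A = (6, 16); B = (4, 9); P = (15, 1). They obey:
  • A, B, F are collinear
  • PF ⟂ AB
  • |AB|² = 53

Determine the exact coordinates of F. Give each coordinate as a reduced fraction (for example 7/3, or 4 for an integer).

F = (144/53, 239/53)

1. F_x = 144/53  [[A, B, F are collinear ⇒ 7x-2y-10=0] ∩ [PF ⟂ AB ⇒ -2x-7y+37=0]]
2. F_y = 239/53  [[A, B, F are collinear ⇒ 7x-2y-10=0] ∩ [PF ⟂ AB ⇒ -2x-7y+37=0]]
   so F = (144/53, 239/53)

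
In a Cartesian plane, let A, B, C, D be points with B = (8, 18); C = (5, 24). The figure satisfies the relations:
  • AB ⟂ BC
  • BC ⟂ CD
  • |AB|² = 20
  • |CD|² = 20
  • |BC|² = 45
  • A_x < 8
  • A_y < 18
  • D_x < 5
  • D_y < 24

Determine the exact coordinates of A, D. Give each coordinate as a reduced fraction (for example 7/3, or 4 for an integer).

1. A_x = 4  [[AB ⟂ BC ⇒ 3x-6y+84=0] ∩ [|A−(8, 18)|²=20]]
2. A_y = 16  [[AB ⟂ BC ⇒ 3x-6y+84=0] ∩ [|A−(8, 18)|²=20]]
   so A = (4, 16)
3. D_x = 1  [[BC ⟂ CD ⇒ -3x+6y-129=0] ∩ [|D−(5, 24)|²=20]]
4. D_y = 22  [[BC ⟂ CD ⇒ -3x+6y-129=0] ∩ [|D−(5, 24)|²=20]]
   so D = (1, 22)

A = (4, 16)
D = (1, 22)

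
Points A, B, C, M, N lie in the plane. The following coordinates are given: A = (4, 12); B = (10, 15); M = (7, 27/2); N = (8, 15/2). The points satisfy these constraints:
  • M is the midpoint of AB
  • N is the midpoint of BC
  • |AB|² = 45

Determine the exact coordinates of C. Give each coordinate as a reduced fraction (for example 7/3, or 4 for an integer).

1. C_x = 6  [C = 2·N−B = 2·(8, 15/2)−(10, 15)]
2. C_y = 0  [C = 2·N−B = 2·(8, 15/2)−(10, 15)]
   so C = (6, 0)

C = (6, 0)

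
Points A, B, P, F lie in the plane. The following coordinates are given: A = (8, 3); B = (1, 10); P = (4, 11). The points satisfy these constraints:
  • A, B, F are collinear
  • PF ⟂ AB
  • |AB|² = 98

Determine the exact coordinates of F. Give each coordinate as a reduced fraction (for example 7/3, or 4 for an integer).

1. F_x = 2  [[A, B, F are collinear ⇒ -7x-7y+77=0] ∩ [PF ⟂ AB ⇒ -7x+7y-49=0]]
2. F_y = 9  [[A, B, F are collinear ⇒ -7x-7y+77=0] ∩ [PF ⟂ AB ⇒ -7x+7y-49=0]]
   so F = (2, 9)

F = (2, 9)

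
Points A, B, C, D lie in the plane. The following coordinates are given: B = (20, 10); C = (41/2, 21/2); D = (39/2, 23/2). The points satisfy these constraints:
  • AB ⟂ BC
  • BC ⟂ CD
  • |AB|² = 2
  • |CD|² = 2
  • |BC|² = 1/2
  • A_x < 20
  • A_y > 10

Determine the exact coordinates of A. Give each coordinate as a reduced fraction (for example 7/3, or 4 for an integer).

A = (19, 11)

1. A_x = 19  [[AB ⟂ BC ⇒ -1/2x-1/2y+15=0] ∩ [|A−(20, 10)|²=2]]
2. A_y = 11  [[AB ⟂ BC ⇒ -1/2x-1/2y+15=0] ∩ [|A−(20, 10)|²=2]]
   so A = (19, 11)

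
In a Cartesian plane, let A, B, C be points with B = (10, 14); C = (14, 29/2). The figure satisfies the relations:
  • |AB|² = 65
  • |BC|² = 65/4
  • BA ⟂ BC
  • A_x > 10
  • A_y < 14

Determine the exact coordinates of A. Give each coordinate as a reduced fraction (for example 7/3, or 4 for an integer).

1. A_x = 11  [[BA ⟂ BC ⇒ 4x+1/2y-47=0] ∩ [|A−(10, 14)|²=65]]
2. A_y = 6  [[BA ⟂ BC ⇒ 4x+1/2y-47=0] ∩ [|A−(10, 14)|²=65]]
   so A = (11, 6)

A = (11, 6)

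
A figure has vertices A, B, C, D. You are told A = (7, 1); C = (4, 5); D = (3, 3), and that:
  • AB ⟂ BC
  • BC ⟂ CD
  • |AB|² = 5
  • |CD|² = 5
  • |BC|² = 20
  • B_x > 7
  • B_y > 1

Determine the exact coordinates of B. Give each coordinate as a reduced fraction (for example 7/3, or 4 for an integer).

1. B_x = 8  [[BC ⟂ CD ⇒ 1x+2y-14=0] ∩ [|B−(7, 1)|²=5]]
2. B_y = 3  [[BC ⟂ CD ⇒ 1x+2y-14=0] ∩ [|B−(7, 1)|²=5]]
   so B = (8, 3)

B = (8, 3)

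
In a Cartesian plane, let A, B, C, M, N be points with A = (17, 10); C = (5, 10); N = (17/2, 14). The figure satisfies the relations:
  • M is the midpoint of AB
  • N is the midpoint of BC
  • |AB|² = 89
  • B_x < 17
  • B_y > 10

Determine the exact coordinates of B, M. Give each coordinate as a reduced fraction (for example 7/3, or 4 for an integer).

1. B_x = 12  [B = 2·N−C = 2·(17/2, 14)−(5, 10)]
2. B_y = 18  [B = 2·N−C = 2·(17/2, 14)−(5, 10)]
   so B = (12, 18)
3. M_x = 29/2  [2·M = A+B = (17, 10)+(12, 18)]
4. M_y = 14  [2·M = A+B = (17, 10)+(12, 18)]
   so M = (29/2, 14)

B = (12, 18)
M = (29/2, 14)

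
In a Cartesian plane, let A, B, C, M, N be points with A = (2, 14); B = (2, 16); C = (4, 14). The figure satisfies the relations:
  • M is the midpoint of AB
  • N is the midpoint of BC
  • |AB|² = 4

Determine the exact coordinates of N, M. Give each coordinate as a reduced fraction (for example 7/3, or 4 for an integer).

1. M_x = 2  [2·M = A+B = (2, 14)+(2, 16)]
2. M_y = 15  [2·M = A+B = (2, 14)+(2, 16)]
   so M = (2, 15)
3. N_x = 3  [2·N = B+C = (2, 16)+(4, 14)]
4. N_y = 15  [2·N = B+C = (2, 16)+(4, 14)]
   so N = (3, 15)

N = (3, 15)
M = (2, 15)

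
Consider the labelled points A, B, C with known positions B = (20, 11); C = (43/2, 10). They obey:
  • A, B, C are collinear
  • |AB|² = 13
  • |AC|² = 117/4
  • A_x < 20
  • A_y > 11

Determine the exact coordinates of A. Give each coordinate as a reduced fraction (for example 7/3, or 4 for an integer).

A = (17, 13)

1. A_x = 17  [[A, B, C are collinear ⇒ 1x+3/2y-73/2=0] ∩ [|A−(20, 11)|²=13]]
2. A_y = 13  [[A, B, C are collinear ⇒ 1x+3/2y-73/2=0] ∩ [|A−(20, 11)|²=13]]
   so A = (17, 13)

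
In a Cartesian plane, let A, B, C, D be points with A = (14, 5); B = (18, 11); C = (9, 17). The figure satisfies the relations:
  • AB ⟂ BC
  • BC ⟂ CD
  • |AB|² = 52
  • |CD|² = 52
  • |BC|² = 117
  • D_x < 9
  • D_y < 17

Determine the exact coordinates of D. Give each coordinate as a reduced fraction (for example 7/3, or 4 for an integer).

1. D_x = 5  [[BC ⟂ CD ⇒ -9x+6y-21=0] ∩ [|D−(9, 17)|²=52]]
2. D_y = 11  [[BC ⟂ CD ⇒ -9x+6y-21=0] ∩ [|D−(9, 17)|²=52]]
   so D = (5, 11)

D = (5, 11)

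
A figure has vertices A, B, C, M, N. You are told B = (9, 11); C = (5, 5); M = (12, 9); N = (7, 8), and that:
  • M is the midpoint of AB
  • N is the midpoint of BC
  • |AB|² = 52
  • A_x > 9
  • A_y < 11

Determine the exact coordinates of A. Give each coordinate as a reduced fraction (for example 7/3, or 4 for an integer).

A = (15, 7)

1. A_x = 15  [A = 2·M−B = 2·(12, 9)−(9, 11)]
2. A_y = 7  [A = 2·M−B = 2·(12, 9)−(9, 11)]
   so A = (15, 7)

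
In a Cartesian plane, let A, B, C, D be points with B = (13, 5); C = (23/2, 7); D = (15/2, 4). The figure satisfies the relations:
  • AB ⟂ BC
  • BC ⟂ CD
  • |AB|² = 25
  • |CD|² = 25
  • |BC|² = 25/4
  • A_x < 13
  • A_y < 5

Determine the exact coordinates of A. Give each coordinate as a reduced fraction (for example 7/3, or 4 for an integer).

A = (9, 2)

1. A_x = 9  [[AB ⟂ BC ⇒ 3/2x-2y-19/2=0] ∩ [|A−(13, 5)|²=25]]
2. A_y = 2  [[AB ⟂ BC ⇒ 3/2x-2y-19/2=0] ∩ [|A−(13, 5)|²=25]]
   so A = (9, 2)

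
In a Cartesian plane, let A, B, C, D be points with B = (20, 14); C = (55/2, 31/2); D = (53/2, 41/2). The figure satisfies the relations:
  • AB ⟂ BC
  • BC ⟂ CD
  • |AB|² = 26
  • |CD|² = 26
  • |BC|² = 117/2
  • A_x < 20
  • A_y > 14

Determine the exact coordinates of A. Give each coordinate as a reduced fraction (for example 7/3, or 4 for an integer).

1. A_x = 19  [[AB ⟂ BC ⇒ -15/2x-3/2y+171=0] ∩ [|A−(20, 14)|²=26]]
2. A_y = 19  [[AB ⟂ BC ⇒ -15/2x-3/2y+171=0] ∩ [|A−(20, 14)|²=26]]
   so A = (19, 19)

A = (19, 19)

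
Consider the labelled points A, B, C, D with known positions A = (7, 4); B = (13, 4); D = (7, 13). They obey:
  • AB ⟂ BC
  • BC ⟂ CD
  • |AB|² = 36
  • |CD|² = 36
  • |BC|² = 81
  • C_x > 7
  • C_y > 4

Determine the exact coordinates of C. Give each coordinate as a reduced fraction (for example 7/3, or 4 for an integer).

1. C_x = 13  [[AB ⟂ BC ⇒ 6x-78=0] ∩ [|C−(7, 13)|²=36]]
2. C_y = 13  [[AB ⟂ BC ⇒ 6x-78=0] ∩ [|C−(7, 13)|²=36]]
   so C = (13, 13)

C = (13, 13)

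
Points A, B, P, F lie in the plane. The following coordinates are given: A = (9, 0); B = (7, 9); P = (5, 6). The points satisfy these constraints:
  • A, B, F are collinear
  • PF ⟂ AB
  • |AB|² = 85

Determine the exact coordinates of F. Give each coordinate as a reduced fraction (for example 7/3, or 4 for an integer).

1. F_x = 641/85  [[A, B, F are collinear ⇒ -9x-2y+81=0] ∩ [PF ⟂ AB ⇒ -2x+9y-44=0]]
2. F_y = 558/85  [[A, B, F are collinear ⇒ -9x-2y+81=0] ∩ [PF ⟂ AB ⇒ -2x+9y-44=0]]
   so F = (641/85, 558/85)

F = (641/85, 558/85)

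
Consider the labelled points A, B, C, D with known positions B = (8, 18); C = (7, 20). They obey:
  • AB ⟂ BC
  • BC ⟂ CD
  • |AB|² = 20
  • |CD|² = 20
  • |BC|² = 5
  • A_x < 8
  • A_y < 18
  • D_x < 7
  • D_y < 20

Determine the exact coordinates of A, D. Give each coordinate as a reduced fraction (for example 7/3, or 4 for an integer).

A = (4, 16)
D = (3, 18)

1. A_x = 4  [[AB ⟂ BC ⇒ 1x-2y+28=0] ∩ [|A−(8, 18)|²=20]]
2. A_y = 16  [[AB ⟂ BC ⇒ 1x-2y+28=0] ∩ [|A−(8, 18)|²=20]]
   so A = (4, 16)
3. D_x = 3  [[BC ⟂ CD ⇒ -1x+2y-33=0] ∩ [|D−(7, 20)|²=20]]
4. D_y = 18  [[BC ⟂ CD ⇒ -1x+2y-33=0] ∩ [|D−(7, 20)|²=20]]
   so D = (3, 18)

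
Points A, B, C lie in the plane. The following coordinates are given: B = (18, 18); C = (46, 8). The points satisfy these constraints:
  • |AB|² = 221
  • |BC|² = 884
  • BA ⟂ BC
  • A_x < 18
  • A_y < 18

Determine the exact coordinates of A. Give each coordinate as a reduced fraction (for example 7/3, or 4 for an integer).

1. A_x = 13  [[BA ⟂ BC ⇒ 28x-10y-324=0] ∩ [|A−(18, 18)|²=221]]
2. A_y = 4  [[BA ⟂ BC ⇒ 28x-10y-324=0] ∩ [|A−(18, 18)|²=221]]
   so A = (13, 4)

A = (13, 4)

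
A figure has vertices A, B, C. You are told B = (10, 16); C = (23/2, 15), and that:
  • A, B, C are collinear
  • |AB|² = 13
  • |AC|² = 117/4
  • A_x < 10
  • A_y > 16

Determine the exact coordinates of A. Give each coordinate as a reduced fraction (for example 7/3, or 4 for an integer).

A = (7, 18)

1. A_x = 7  [[A, B, C are collinear ⇒ 1x+3/2y-34=0] ∩ [|A−(10, 16)|²=13]]
2. A_y = 18  [[A, B, C are collinear ⇒ 1x+3/2y-34=0] ∩ [|A−(10, 16)|²=13]]
   so A = (7, 18)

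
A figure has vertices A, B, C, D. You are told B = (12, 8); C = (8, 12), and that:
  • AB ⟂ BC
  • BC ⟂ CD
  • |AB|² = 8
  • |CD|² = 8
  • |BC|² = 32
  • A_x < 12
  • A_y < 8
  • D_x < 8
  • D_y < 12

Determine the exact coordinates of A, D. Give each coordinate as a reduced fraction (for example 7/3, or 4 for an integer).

1. A_x = 10  [[AB ⟂ BC ⇒ 4x-4y-16=0] ∩ [|A−(12, 8)|²=8]]
2. A_y = 6  [[AB ⟂ BC ⇒ 4x-4y-16=0] ∩ [|A−(12, 8)|²=8]]
   so A = (10, 6)
3. D_x = 6  [[BC ⟂ CD ⇒ -4x+4y-16=0] ∩ [|D−(8, 12)|²=8]]
4. D_y = 10  [[BC ⟂ CD ⇒ -4x+4y-16=0] ∩ [|D−(8, 12)|²=8]]
   so D = (6, 10)

A = (10, 6)
D = (6, 10)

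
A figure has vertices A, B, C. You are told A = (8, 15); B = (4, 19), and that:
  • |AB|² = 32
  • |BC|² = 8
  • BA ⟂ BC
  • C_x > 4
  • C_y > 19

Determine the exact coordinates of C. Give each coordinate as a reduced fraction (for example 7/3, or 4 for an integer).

C = (6, 21)

1. C_x = 6  [[BA ⟂ BC ⇒ 4x-4y+60=0] ∩ [|C−(4, 19)|²=8]]
2. C_y = 21  [[BA ⟂ BC ⇒ 4x-4y+60=0] ∩ [|C−(4, 19)|²=8]]
   so C = (6, 21)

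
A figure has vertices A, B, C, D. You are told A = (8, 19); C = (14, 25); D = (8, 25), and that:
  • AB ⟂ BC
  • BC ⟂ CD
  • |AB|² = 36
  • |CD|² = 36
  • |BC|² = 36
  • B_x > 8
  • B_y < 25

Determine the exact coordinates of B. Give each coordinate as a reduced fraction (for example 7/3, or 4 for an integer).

1. B_x = 14  [[BC ⟂ CD ⇒ 6x-84=0] ∩ [|B−(8, 19)|²=36]]
2. B_y = 19  [[BC ⟂ CD ⇒ 6x-84=0] ∩ [|B−(8, 19)|²=36]]
   so B = (14, 19)

B = (14, 19)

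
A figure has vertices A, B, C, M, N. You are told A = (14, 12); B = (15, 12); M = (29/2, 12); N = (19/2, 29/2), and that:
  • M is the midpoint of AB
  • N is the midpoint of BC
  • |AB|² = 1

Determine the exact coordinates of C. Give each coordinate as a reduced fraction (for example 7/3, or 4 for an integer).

C = (4, 17)

1. C_x = 4  [C = 2·N−B = 2·(19/2, 29/2)−(15, 12)]
2. C_y = 17  [C = 2·N−B = 2·(19/2, 29/2)−(15, 12)]
   so C = (4, 17)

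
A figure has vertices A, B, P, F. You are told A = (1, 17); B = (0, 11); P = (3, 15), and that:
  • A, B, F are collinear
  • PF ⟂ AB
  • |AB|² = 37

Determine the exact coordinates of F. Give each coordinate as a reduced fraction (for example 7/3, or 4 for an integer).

F = (27/37, 569/37)

1. F_x = 27/37  [[A, B, F are collinear ⇒ 6x-1y+11=0] ∩ [PF ⟂ AB ⇒ -1x-6y+93=0]]
2. F_y = 569/37  [[A, B, F are collinear ⇒ 6x-1y+11=0] ∩ [PF ⟂ AB ⇒ -1x-6y+93=0]]
   so F = (27/37, 569/37)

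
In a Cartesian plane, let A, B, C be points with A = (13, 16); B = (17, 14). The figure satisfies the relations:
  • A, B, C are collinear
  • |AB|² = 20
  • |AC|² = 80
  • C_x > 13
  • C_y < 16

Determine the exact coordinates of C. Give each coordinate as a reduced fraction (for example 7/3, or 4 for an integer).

C = (21, 12)

1. C_x = 21  [[A, B, C are collinear ⇒ 2x+4y-90=0] ∩ [|C−(13, 16)|²=80]]
2. C_y = 12  [[A, B, C are collinear ⇒ 2x+4y-90=0] ∩ [|C−(13, 16)|²=80]]
   so C = (21, 12)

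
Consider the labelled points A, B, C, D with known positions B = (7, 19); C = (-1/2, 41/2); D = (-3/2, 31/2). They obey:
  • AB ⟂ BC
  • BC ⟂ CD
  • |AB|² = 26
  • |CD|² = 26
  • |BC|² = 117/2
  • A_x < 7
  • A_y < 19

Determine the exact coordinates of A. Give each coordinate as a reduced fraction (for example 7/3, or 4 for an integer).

A = (6, 14)

1. A_x = 6  [[AB ⟂ BC ⇒ 15/2x-3/2y-24=0] ∩ [|A−(7, 19)|²=26]]
2. A_y = 14  [[AB ⟂ BC ⇒ 15/2x-3/2y-24=0] ∩ [|A−(7, 19)|²=26]]
   so A = (6, 14)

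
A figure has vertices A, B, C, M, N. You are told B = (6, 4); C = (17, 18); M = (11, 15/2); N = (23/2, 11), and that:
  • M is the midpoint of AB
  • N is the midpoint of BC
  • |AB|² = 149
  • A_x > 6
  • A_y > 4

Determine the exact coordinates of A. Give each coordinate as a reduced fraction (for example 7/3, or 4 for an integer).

A = (16, 11)

1. A_x = 16  [A = 2·M−B = 2·(11, 15/2)−(6, 4)]
2. A_y = 11  [A = 2·M−B = 2·(11, 15/2)−(6, 4)]
   so A = (16, 11)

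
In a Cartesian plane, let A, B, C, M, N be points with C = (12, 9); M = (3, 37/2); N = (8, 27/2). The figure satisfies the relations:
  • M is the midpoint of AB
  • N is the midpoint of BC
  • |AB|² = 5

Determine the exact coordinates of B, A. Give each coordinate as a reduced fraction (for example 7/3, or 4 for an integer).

1. B_x = 4  [B = 2·N−C = 2·(8, 27/2)−(12, 9)]
2. B_y = 18  [B = 2·N−C = 2·(8, 27/2)−(12, 9)]
   so B = (4, 18)
3. A_x = 2  [A = 2·M−B = 2·(3, 37/2)−(4, 18)]
4. A_y = 19  [A = 2·M−B = 2·(3, 37/2)−(4, 18)]
   so A = (2, 19)

B = (4, 18)
A = (2, 19)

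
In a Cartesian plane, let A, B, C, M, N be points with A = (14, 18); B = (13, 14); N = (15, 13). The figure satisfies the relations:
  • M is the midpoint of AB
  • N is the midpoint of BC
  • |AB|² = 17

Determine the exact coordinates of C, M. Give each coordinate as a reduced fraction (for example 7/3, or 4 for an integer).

1. M_x = 27/2  [2·M = A+B = (14, 18)+(13, 14)]
2. M_y = 16  [2·M = A+B = (14, 18)+(13, 14)]
   so M = (27/2, 16)
3. C_x = 17  [C = 2·N−B = 2·(15, 13)−(13, 14)]
4. C_y = 12  [C = 2·N−B = 2·(15, 13)−(13, 14)]
   so C = (17, 12)

C = (17, 12)
M = (27/2, 16)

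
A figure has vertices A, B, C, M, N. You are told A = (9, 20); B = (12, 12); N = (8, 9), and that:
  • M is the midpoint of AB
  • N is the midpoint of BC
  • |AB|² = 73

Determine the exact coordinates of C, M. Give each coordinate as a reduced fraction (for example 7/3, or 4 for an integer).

C = (4, 6)
M = (21/2, 16)

1. M_x = 21/2  [2·M = A+B = (9, 20)+(12, 12)]
2. M_y = 16  [2·M = A+B = (9, 20)+(12, 12)]
   so M = (21/2, 16)
3. C_x = 4  [C = 2·N−B = 2·(8, 9)−(12, 12)]
4. C_y = 6  [C = 2·N−B = 2·(8, 9)−(12, 12)]
   so C = (4, 6)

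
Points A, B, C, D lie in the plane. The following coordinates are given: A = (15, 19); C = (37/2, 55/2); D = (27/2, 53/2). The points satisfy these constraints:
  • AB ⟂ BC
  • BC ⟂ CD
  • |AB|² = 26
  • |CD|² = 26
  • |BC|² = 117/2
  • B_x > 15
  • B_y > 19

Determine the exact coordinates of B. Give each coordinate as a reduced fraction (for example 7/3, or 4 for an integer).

1. B_x = 20  [[BC ⟂ CD ⇒ 5x+1y-120=0] ∩ [|B−(15, 19)|²=26]]
2. B_y = 20  [[BC ⟂ CD ⇒ 5x+1y-120=0] ∩ [|B−(15, 19)|²=26]]
   so B = (20, 20)

B = (20, 20)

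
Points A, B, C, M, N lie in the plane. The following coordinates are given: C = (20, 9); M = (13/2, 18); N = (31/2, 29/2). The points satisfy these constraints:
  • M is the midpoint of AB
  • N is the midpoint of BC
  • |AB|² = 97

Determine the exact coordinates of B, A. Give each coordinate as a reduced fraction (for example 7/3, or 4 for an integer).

1. B_x = 11  [B = 2·N−C = 2·(31/2, 29/2)−(20, 9)]
2. B_y = 20  [B = 2·N−C = 2·(31/2, 29/2)−(20, 9)]
   so B = (11, 20)
3. A_x = 2  [A = 2·M−B = 2·(13/2, 18)−(11, 20)]
4. A_y = 16  [A = 2·M−B = 2·(13/2, 18)−(11, 20)]
   so A = (2, 16)

B = (11, 20)
A = (2, 16)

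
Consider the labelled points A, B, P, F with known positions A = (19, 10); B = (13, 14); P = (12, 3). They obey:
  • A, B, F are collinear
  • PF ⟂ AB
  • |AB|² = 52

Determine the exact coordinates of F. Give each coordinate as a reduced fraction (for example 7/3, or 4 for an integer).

F = (226/13, 144/13)

1. F_x = 226/13  [[A, B, F are collinear ⇒ -4x-6y+136=0] ∩ [PF ⟂ AB ⇒ -6x+4y+60=0]]
2. F_y = 144/13  [[A, B, F are collinear ⇒ -4x-6y+136=0] ∩ [PF ⟂ AB ⇒ -6x+4y+60=0]]
   so F = (226/13, 144/13)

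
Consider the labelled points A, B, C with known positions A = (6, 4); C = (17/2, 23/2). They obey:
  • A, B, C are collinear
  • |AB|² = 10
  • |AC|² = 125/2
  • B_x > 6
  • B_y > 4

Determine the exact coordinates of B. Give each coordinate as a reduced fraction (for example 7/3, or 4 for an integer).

B = (7, 7)

1. B_x = 7  [[A, B, C are collinear ⇒ 15/2x-5/2y-35=0] ∩ [|B−(6, 4)|²=10]]
2. B_y = 7  [[A, B, C are collinear ⇒ 15/2x-5/2y-35=0] ∩ [|B−(6, 4)|²=10]]
   so B = (7, 7)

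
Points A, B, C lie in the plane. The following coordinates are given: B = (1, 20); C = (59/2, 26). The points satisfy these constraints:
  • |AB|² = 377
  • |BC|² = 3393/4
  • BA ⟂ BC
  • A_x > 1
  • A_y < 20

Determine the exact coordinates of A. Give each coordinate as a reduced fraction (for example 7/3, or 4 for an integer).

A = (5, 1)

1. A_x = 5  [[BA ⟂ BC ⇒ 57/2x+6y-297/2=0] ∩ [|A−(1, 20)|²=377]]
2. A_y = 1  [[BA ⟂ BC ⇒ 57/2x+6y-297/2=0] ∩ [|A−(1, 20)|²=377]]
   so A = (5, 1)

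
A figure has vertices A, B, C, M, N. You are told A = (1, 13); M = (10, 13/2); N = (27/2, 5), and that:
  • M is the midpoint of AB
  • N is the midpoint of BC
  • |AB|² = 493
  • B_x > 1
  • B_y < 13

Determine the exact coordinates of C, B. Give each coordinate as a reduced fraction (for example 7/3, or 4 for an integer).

1. B_x = 19  [B = 2·M−A = 2·(10, 13/2)−(1, 13)]
2. B_y = 0  [B = 2·M−A = 2·(10, 13/2)−(1, 13)]
   so B = (19, 0)
3. C_x = 8  [C = 2·N−B = 2·(27/2, 5)−(19, 0)]
4. C_y = 10  [C = 2·N−B = 2·(27/2, 5)−(19, 0)]
   so C = (8, 10)

C = (8, 10)
B = (19, 0)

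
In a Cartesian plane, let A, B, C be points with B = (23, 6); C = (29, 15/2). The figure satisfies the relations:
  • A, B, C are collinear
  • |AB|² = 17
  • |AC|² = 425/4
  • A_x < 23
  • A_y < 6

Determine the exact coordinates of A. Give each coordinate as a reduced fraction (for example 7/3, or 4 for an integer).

A = (19, 5)

1. A_x = 19  [[A, B, C are collinear ⇒ -3/2x+6y-3/2=0] ∩ [|A−(23, 6)|²=17]]
2. A_y = 5  [[A, B, C are collinear ⇒ -3/2x+6y-3/2=0] ∩ [|A−(23, 6)|²=17]]
   so A = (19, 5)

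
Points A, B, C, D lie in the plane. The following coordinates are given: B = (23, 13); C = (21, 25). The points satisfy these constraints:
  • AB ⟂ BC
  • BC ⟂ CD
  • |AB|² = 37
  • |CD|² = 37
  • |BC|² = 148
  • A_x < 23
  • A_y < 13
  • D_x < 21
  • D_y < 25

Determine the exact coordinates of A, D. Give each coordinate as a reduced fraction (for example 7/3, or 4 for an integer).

1. A_x = 17  [[AB ⟂ BC ⇒ 2x-12y+110=0] ∩ [|A−(23, 13)|²=37]]
2. A_y = 12  [[AB ⟂ BC ⇒ 2x-12y+110=0] ∩ [|A−(23, 13)|²=37]]
   so A = (17, 12)
3. D_x = 15  [[BC ⟂ CD ⇒ -2x+12y-258=0] ∩ [|D−(21, 25)|²=37]]
4. D_y = 24  [[BC ⟂ CD ⇒ -2x+12y-258=0] ∩ [|D−(21, 25)|²=37]]
   so D = (15, 24)

A = (17, 12)
D = (15, 24)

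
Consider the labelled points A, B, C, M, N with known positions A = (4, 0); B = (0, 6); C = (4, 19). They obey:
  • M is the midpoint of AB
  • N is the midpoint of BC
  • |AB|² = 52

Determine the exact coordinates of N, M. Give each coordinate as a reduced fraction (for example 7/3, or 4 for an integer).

N = (2, 25/2)
M = (2, 3)

1. M_x = 2  [2·M = A+B = (4, 0)+(0, 6)]
2. M_y = 3  [2·M = A+B = (4, 0)+(0, 6)]
   so M = (2, 3)
3. N_x = 2  [2·N = B+C = (0, 6)+(4, 19)]
4. N_y = 25/2  [2·N = B+C = (0, 6)+(4, 19)]
   so N = (2, 25/2)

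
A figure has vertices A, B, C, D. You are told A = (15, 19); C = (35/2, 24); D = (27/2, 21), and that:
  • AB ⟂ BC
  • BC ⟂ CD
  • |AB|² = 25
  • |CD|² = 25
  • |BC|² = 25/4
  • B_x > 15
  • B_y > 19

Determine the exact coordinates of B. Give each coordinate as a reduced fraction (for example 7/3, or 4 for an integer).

1. B_x = 19  [[BC ⟂ CD ⇒ 4x+3y-142=0] ∩ [|B−(15, 19)|²=25]]
2. B_y = 22  [[BC ⟂ CD ⇒ 4x+3y-142=0] ∩ [|B−(15, 19)|²=25]]
   so B = (19, 22)

B = (19, 22)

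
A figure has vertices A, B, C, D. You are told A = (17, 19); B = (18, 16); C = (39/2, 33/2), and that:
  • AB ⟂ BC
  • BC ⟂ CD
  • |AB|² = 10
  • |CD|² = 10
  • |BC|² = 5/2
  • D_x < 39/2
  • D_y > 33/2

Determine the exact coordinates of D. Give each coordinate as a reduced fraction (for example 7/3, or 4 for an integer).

D = (37/2, 39/2)

1. D_x = 37/2  [[BC ⟂ CD ⇒ 3/2x+1/2y-75/2=0] ∩ [|D−(39/2, 33/2)|²=10]]
2. D_y = 39/2  [[BC ⟂ CD ⇒ 3/2x+1/2y-75/2=0] ∩ [|D−(39/2, 33/2)|²=10]]
   so D = (37/2, 39/2)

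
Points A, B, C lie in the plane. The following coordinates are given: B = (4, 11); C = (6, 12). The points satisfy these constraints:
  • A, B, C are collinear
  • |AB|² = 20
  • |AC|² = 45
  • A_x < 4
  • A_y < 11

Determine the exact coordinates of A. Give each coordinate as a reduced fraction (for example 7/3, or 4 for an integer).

1. A_x = 0  [[A, B, C are collinear ⇒ -1x+2y-18=0] ∩ [|A−(4, 11)|²=20]]
2. A_y = 9  [[A, B, C are collinear ⇒ -1x+2y-18=0] ∩ [|A−(4, 11)|²=20]]
   so A = (0, 9)

A = (0, 9)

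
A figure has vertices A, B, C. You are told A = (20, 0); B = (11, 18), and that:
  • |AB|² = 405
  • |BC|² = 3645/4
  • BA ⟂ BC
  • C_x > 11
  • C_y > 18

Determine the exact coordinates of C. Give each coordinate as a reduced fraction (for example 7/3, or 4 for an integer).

1. C_x = 38  [[BA ⟂ BC ⇒ 9x-18y+225=0] ∩ [|C−(11, 18)|²=3645/4]]
2. C_y = 63/2  [[BA ⟂ BC ⇒ 9x-18y+225=0] ∩ [|C−(11, 18)|²=3645/4]]
   so C = (38, 63/2)

C = (38, 63/2)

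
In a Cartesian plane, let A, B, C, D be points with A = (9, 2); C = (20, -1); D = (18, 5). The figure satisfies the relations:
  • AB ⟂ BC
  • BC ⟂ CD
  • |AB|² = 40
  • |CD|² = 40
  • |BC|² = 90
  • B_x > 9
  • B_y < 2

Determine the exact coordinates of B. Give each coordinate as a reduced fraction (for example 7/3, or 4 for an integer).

1. B_x = 11  [[BC ⟂ CD ⇒ 2x-6y-46=0] ∩ [|B−(9, 2)|²=40]]
2. B_y = -4  [[BC ⟂ CD ⇒ 2x-6y-46=0] ∩ [|B−(9, 2)|²=40]]
   so B = (11, -4)

B = (11, -4)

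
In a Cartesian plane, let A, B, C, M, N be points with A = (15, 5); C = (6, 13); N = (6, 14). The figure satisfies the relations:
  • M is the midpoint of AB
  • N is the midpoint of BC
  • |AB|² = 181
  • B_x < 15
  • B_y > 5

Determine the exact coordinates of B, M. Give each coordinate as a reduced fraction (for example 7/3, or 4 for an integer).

1. B_x = 6  [B = 2·N−C = 2·(6, 14)−(6, 13)]
2. B_y = 15  [B = 2·N−C = 2·(6, 14)−(6, 13)]
   so B = (6, 15)
3. M_x = 21/2  [2·M = A+B = (15, 5)+(6, 15)]
4. M_y = 10  [2·M = A+B = (15, 5)+(6, 15)]
   so M = (21/2, 10)

B = (6, 15)
M = (21/2, 10)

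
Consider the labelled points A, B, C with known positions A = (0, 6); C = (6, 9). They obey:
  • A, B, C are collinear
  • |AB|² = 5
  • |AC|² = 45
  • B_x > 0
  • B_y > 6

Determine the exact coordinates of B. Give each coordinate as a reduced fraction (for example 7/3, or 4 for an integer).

1. B_x = 2  [[A, B, C are collinear ⇒ 3x-6y+36=0] ∩ [|B−(0, 6)|²=5]]
2. B_y = 7  [[A, B, C are collinear ⇒ 3x-6y+36=0] ∩ [|B−(0, 6)|²=5]]
   so B = (2, 7)

B = (2, 7)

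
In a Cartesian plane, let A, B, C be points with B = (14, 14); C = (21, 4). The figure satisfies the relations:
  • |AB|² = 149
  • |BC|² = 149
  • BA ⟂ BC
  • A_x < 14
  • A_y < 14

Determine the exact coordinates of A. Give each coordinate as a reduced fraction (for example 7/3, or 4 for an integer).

1. A_x = 4  [[BA ⟂ BC ⇒ 7x-10y+42=0] ∩ [|A−(14, 14)|²=149]]
2. A_y = 7  [[BA ⟂ BC ⇒ 7x-10y+42=0] ∩ [|A−(14, 14)|²=149]]
   so A = (4, 7)

A = (4, 7)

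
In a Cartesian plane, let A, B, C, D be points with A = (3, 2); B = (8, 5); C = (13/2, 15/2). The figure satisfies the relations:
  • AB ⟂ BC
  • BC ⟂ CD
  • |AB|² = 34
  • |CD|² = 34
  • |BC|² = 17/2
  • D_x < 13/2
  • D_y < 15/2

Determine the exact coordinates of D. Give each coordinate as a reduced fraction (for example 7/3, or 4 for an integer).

D = (3/2, 9/2)

1. D_x = 3/2  [[BC ⟂ CD ⇒ -3/2x+5/2y-9=0] ∩ [|D−(13/2, 15/2)|²=34]]
2. D_y = 9/2  [[BC ⟂ CD ⇒ -3/2x+5/2y-9=0] ∩ [|D−(13/2, 15/2)|²=34]]
   so D = (3/2, 9/2)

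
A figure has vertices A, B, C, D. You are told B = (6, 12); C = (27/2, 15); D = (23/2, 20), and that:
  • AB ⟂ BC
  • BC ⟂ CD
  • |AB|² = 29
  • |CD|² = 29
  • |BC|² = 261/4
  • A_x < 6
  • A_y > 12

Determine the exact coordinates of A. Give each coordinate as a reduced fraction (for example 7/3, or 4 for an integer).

A = (4, 17)

1. A_x = 4  [[AB ⟂ BC ⇒ -15/2x-3y+81=0] ∩ [|A−(6, 12)|²=29]]
2. A_y = 17  [[AB ⟂ BC ⇒ -15/2x-3y+81=0] ∩ [|A−(6, 12)|²=29]]
   so A = (4, 17)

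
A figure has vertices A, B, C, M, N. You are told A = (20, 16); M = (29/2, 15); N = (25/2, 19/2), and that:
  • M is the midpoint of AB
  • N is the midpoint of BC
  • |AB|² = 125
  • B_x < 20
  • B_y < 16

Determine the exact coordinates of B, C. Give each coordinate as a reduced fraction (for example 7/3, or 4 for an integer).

1. B_x = 9  [B = 2·M−A = 2·(29/2, 15)−(20, 16)]
2. B_y = 14  [B = 2·M−A = 2·(29/2, 15)−(20, 16)]
   so B = (9, 14)
3. C_x = 16  [C = 2·N−B = 2·(25/2, 19/2)−(9, 14)]
4. C_y = 5  [C = 2·N−B = 2·(25/2, 19/2)−(9, 14)]
   so C = (16, 5)

B = (9, 14)
C = (16, 5)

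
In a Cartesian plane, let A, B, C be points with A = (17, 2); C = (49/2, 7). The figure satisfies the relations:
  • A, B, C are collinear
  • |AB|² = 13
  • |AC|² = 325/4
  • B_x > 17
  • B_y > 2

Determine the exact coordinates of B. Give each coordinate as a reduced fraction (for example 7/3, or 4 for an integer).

1. B_x = 20  [[A, B, C are collinear ⇒ 5x-15/2y-70=0] ∩ [|B−(17, 2)|²=13]]
2. B_y = 4  [[A, B, C are collinear ⇒ 5x-15/2y-70=0] ∩ [|B−(17, 2)|²=13]]
   so B = (20, 4)

B = (20, 4)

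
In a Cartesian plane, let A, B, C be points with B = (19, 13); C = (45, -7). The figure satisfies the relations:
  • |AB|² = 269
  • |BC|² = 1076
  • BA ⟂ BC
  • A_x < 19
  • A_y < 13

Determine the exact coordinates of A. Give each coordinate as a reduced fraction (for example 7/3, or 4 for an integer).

1. A_x = 9  [[BA ⟂ BC ⇒ 26x-20y-234=0] ∩ [|A−(19, 13)|²=269]]
2. A_y = 0  [[BA ⟂ BC ⇒ 26x-20y-234=0] ∩ [|A−(19, 13)|²=269]]
   so A = (9, 0)

A = (9, 0)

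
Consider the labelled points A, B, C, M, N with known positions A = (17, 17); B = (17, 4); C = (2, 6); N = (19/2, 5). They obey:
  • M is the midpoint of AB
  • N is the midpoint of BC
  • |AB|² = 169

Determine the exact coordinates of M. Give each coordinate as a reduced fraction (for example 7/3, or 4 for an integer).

M = (17, 21/2)

1. M_x = 17  [2·M = A+B = (17, 17)+(17, 4)]
2. M_y = 21/2  [2·M = A+B = (17, 17)+(17, 4)]
   so M = (17, 21/2)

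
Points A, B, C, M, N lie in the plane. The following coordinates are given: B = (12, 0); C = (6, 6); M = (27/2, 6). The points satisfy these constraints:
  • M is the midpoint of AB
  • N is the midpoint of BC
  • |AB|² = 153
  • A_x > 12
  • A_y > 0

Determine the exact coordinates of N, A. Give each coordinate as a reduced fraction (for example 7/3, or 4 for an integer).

N = (9, 3)
A = (15, 12)

1. A_x = 15  [A = 2·M−B = 2·(27/2, 6)−(12, 0)]
2. A_y = 12  [A = 2·M−B = 2·(27/2, 6)−(12, 0)]
   so A = (15, 12)
3. N_x = 9  [2·N = B+C = (12, 0)+(6, 6)]
4. N_y = 3  [2·N = B+C = (12, 0)+(6, 6)]
   so N = (9, 3)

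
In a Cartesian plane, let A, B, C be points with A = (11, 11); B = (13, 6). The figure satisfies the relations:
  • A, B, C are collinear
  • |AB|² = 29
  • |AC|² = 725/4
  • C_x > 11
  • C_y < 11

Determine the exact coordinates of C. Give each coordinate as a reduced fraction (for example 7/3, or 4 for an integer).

1. C_x = 16  [[A, B, C are collinear ⇒ 5x+2y-77=0] ∩ [|C−(11, 11)|²=725/4]]
2. C_y = -3/2  [[A, B, C are collinear ⇒ 5x+2y-77=0] ∩ [|C−(11, 11)|²=725/4]]
   so C = (16, -3/2)

C = (16, -3/2)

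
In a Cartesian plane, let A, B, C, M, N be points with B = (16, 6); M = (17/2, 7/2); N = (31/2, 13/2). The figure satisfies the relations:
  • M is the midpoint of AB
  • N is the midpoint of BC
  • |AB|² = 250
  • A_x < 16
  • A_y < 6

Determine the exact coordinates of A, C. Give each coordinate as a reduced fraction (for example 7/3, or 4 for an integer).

A = (1, 1)
C = (15, 7)

1. A_x = 1  [A = 2·M−B = 2·(17/2, 7/2)−(16, 6)]
2. A_y = 1  [A = 2·M−B = 2·(17/2, 7/2)−(16, 6)]
   so A = (1, 1)
3. C_x = 15  [C = 2·N−B = 2·(31/2, 13/2)−(16, 6)]
4. C_y = 7  [C = 2·N−B = 2·(31/2, 13/2)−(16, 6)]
   so C = (15, 7)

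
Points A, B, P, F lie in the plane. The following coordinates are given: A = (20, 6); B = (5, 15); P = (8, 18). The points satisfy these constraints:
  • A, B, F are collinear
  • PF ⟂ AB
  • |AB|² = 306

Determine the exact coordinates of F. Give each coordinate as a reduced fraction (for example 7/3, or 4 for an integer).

1. F_x = 100/17  [[A, B, F are collinear ⇒ -9x-15y+270=0] ∩ [PF ⟂ AB ⇒ -15x+9y-42=0]]
2. F_y = 246/17  [[A, B, F are collinear ⇒ -9x-15y+270=0] ∩ [PF ⟂ AB ⇒ -15x+9y-42=0]]
   so F = (100/17, 246/17)

F = (100/17, 246/17)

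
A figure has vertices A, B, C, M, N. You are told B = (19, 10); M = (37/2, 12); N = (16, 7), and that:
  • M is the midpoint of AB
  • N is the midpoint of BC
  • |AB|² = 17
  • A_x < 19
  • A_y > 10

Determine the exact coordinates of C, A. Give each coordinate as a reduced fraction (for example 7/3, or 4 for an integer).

1. A_x = 18  [A = 2·M−B = 2·(37/2, 12)−(19, 10)]
2. A_y = 14  [A = 2·M−B = 2·(37/2, 12)−(19, 10)]
   so A = (18, 14)
3. C_x = 13  [C = 2·N−B = 2·(16, 7)−(19, 10)]
4. C_y = 4  [C = 2·N−B = 2·(16, 7)−(19, 10)]
   so C = (13, 4)

C = (13, 4)
A = (18, 14)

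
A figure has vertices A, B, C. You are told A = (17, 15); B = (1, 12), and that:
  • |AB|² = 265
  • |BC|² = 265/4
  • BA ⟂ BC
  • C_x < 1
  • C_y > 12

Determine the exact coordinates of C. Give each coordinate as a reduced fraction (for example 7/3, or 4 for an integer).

C = (-1/2, 20)

1. C_x = -1/2  [[BA ⟂ BC ⇒ 16x+3y-52=0] ∩ [|C−(1, 12)|²=265/4]]
2. C_y = 20  [[BA ⟂ BC ⇒ 16x+3y-52=0] ∩ [|C−(1, 12)|²=265/4]]
   so C = (-1/2, 20)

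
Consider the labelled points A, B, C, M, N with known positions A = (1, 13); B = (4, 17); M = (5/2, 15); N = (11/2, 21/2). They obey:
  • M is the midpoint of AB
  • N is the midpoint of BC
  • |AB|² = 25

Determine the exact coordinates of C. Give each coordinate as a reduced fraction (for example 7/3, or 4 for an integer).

1. C_x = 7  [C = 2·N−B = 2·(11/2, 21/2)−(4, 17)]
2. C_y = 4  [C = 2·N−B = 2·(11/2, 21/2)−(4, 17)]
   so C = (7, 4)

C = (7, 4)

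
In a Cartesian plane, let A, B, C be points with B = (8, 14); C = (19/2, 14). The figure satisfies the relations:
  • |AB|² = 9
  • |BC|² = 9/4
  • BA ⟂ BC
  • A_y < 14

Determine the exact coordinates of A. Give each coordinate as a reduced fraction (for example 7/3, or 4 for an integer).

1. A_x = 8  [[BA ⟂ BC ⇒ 3/2x-12=0] ∩ [|A−(8, 14)|²=9]]
2. A_y = 11  [[BA ⟂ BC ⇒ 3/2x-12=0] ∩ [|A−(8, 14)|²=9]]
   so A = (8, 11)

A = (8, 11)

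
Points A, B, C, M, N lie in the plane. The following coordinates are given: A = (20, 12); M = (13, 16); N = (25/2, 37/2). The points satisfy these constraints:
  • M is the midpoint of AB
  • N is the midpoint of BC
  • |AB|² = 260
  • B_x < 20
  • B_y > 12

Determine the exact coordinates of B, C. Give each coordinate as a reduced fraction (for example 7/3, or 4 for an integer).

1. B_x = 6  [B = 2·M−A = 2·(13, 16)−(20, 12)]
2. B_y = 20  [B = 2·M−A = 2·(13, 16)−(20, 12)]
   so B = (6, 20)
3. C_x = 19  [C = 2·N−B = 2·(25/2, 37/2)−(6, 20)]
4. C_y = 17  [C = 2·N−B = 2·(25/2, 37/2)−(6, 20)]
   so C = (19, 17)

B = (6, 20)
C = (19, 17)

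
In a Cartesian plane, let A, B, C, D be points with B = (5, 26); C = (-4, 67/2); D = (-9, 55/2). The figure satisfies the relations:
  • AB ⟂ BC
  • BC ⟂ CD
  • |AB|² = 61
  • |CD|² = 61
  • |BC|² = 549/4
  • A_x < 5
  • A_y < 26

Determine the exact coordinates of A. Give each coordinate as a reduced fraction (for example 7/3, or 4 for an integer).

1. A_x = 0  [[AB ⟂ BC ⇒ 9x-15/2y+150=0] ∩ [|A−(5, 26)|²=61]]
2. A_y = 20  [[AB ⟂ BC ⇒ 9x-15/2y+150=0] ∩ [|A−(5, 26)|²=61]]
   so A = (0, 20)

A = (0, 20)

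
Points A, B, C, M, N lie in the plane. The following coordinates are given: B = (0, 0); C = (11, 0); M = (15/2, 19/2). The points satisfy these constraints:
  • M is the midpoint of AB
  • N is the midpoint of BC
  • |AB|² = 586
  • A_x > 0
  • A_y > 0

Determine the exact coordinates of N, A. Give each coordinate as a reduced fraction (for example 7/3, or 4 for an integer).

N = (11/2, 0)
A = (15, 19)

1. A_x = 15  [A = 2·M−B = 2·(15/2, 19/2)−(0, 0)]
2. A_y = 19  [A = 2·M−B = 2·(15/2, 19/2)−(0, 0)]
   so A = (15, 19)
3. N_x = 11/2  [2·N = B+C = (0, 0)+(11, 0)]
4. N_y = 0  [2·N = B+C = (0, 0)+(11, 0)]
   so N = (11/2, 0)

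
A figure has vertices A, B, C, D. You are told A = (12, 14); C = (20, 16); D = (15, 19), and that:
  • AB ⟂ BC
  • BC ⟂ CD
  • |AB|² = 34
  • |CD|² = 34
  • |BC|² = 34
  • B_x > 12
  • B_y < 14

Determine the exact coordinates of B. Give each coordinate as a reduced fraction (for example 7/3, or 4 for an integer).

1. B_x = 17  [[BC ⟂ CD ⇒ 5x-3y-52=0] ∩ [|B−(12, 14)|²=34]]
2. B_y = 11  [[BC ⟂ CD ⇒ 5x-3y-52=0] ∩ [|B−(12, 14)|²=34]]
   so B = (17, 11)

B = (17, 11)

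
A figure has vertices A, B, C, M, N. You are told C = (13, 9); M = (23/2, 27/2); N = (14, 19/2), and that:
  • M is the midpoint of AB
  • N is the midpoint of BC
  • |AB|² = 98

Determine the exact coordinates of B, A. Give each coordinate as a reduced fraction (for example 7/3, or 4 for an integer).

B = (15, 10)
A = (8, 17)

1. B_x = 15  [B = 2·N−C = 2·(14, 19/2)−(13, 9)]
2. B_y = 10  [B = 2·N−C = 2·(14, 19/2)−(13, 9)]
   so B = (15, 10)
3. A_x = 8  [A = 2·M−B = 2·(23/2, 27/2)−(15, 10)]
4. A_y = 17  [A = 2·M−B = 2·(23/2, 27/2)−(15, 10)]
   so A = (8, 17)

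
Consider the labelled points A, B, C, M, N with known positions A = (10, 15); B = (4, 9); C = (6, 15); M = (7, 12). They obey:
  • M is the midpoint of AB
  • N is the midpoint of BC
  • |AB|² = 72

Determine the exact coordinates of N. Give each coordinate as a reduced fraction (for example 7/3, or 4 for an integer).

1. N_x = 5  [2·N = B+C = (4, 9)+(6, 15)]
2. N_y = 12  [2·N = B+C = (4, 9)+(6, 15)]
   so N = (5, 12)

N = (5, 12)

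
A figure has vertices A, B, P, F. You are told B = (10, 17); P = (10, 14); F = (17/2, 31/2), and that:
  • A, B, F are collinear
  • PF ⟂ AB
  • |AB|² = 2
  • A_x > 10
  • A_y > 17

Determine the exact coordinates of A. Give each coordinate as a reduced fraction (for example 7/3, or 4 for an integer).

A = (11, 18)

1. A_x = 11  [[A, B, F are collinear ⇒ 3/2x-3/2y+21/2=0] ∩ [|A−(10, 17)|²=2]]
2. A_y = 18  [[A, B, F are collinear ⇒ 3/2x-3/2y+21/2=0] ∩ [|A−(10, 17)|²=2]]
   so A = (11, 18)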